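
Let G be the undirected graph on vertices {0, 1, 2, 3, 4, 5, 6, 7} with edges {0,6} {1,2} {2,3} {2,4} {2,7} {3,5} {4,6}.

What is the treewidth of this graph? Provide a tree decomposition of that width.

Each bag holds 2 vertices, so the decomposition has width 1, which upper-bounds the treewidth. G has an edge, so its treewidth is at least 1. Hence tw(G) = 1 exactly.

Treewidth 1.
Bags: B1 = {1, 2}  B2 = {2, 4}  B3 = {4, 6}  B4 = {0, 6}  B5 = {2, 3}  B6 = {2, 7}  B7 = {3, 5}
Tree: B1–B2, B2–B3, B3–B4, B2–B5, B5–B6, B5–B7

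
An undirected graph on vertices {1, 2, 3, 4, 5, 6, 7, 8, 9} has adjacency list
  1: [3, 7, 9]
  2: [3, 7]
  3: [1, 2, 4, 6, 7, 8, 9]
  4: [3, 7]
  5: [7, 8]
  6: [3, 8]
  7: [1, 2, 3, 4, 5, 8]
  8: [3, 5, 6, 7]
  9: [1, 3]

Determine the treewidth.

A width-2 tree decomposition is:
Bags: B1 = {2, 3, 7}  B2 = {3, 7, 8}  B3 = {5, 7, 8}  B4 = {1, 3, 7}  B5 = {1, 3, 9}  B6 = {3, 4, 7}  B7 = {3, 6, 8}
Tree: B1–B2, B2–B3, B1–B4, B4–B5, B1–B6, B2–B7
Every bag has size at most 3, so the width is 3 − 1 = 2 and tw(G) ≤ 2. Conversely, {1, 3, 9} is a clique of size 3, and the vertices of any clique must share a bag in every tree decomposition; so some bag has ≥ 3 vertices and tw(G) ≥ 2. Therefore the treewidth is 2.

2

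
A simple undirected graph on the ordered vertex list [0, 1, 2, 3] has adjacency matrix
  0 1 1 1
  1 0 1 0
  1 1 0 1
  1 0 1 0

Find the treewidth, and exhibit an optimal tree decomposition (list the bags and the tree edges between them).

Treewidth 2.
Bags: B1 = {0, 1, 2}  B2 = {0, 2, 3}
Tree: B1–B2

Every bag has size at most 3, so the width is 3 − 1 = 2 and tw(G) ≤ 2. On the other hand G contains the 3-clique {0, 1, 2}. A clique must lie in a single bag of any decomposition, so no decomposition can have width below 2. The upper and lower bounds meet at 2, so that is the treewidth.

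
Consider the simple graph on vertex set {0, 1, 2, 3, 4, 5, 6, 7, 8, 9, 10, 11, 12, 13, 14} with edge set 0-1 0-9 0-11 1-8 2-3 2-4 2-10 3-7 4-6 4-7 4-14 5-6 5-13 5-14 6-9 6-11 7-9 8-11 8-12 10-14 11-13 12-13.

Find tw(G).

A width-3 tree decomposition is:
Bags: B1 = {1, 8, 12, 13}  B2 = {1, 8, 11, 13}  B3 = {0, 1, 11, 13}  B4 = {0, 5, 11, 13}  B5 = {0, 5, 6, 11}  B6 = {0, 5, 6, 9}  B7 = {5, 6, 9, 14}  B8 = {4, 6, 9, 14}  B9 = {4, 7, 9, 14}  B10 = {4, 7, 10, 14}  B11 = {2, 4, 7, 10}  B12 = {2, 3, 7, 10}
Tree: B1–B2, B2–B3, B3–B4, B4–B5, B5–B6, B6–B7, B7–B8, B8–B9, B9–B10, B10–B11, B11–B12
Each bag holds 4 vertices, so the decomposition has width 3, which upper-bounds the treewidth. For the lower bound: the 4 vertex sets {1,8,12}, {13}, {11}, {0,5,6,9} are disjoint, each induces a connected subgraph, and every pair is joined by at least one edge of G. Contracting each set to a single vertex therefore yields K_{4} as a minor, and since treewidth is minor-monotone, tw(G) ≥ tw(K_{4}) = 3. Combining the bounds, tw(G) = 3.

3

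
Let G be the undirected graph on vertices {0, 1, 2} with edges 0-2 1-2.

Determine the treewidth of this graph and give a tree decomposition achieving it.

The largest bag has 2 vertices, giving width 1; this decomposition certifies tw(G) ≤ 1. G has an edge, so its treewidth is at least 1. The upper and lower bounds meet at 1, so that is the treewidth.

Treewidth 1.
Bags: B1 = {0, 2}  B2 = {1, 2}
Tree: B1–B2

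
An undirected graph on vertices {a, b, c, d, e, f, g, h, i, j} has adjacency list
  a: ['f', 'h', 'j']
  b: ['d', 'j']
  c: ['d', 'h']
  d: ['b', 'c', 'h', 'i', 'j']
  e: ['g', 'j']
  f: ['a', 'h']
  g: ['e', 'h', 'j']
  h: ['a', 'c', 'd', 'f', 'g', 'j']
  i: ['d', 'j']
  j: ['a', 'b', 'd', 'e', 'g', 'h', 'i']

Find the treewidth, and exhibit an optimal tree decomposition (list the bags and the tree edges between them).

The largest bag has 3 vertices, giving width 2; this decomposition certifies tw(G) ≤ 2. On the other hand G contains the 3-clique {d, h, j}. A clique must lie in a single bag of any decomposition, so no decomposition can have width below 2. Combining the bounds, tw(G) = 2.

Treewidth 2.
One such decomposition:
Bags: B1 = {b, d, j}  B2 = {d, h, j}  B3 = {c, d, h}  B4 = {g, h, j}  B5 = {e, g, j}  B6 = {a, h, j}  B7 = {d, i, j}  B8 = {a, f, h}
Tree: B1–B2, B2–B3, B2–B4, B4–B5, B2–B6, B1–B7, B6–B8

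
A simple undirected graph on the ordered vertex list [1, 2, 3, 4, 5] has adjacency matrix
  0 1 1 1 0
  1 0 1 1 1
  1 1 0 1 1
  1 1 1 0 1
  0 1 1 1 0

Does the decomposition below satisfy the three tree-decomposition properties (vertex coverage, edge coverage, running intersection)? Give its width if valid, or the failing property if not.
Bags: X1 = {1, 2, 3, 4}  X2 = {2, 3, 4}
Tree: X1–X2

No — vertex 5 appears in no bag.

A tree decomposition must satisfy three properties: every vertex lies in some bag; for every edge, both endpoints lie together in some bag; and for every vertex, the bags containing it form a connected subtree. Here vertex 5 appears in no bag, so the decomposition is invalid.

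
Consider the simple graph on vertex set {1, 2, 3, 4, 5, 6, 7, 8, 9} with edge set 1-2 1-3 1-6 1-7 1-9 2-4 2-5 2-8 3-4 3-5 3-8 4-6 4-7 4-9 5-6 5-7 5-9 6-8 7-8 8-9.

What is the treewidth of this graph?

4

A width-4 tree decomposition is:
Bags: B1 = {1, 4, 5, 8, 9}  B2 = {1, 2, 4, 5, 8}  B3 = {1, 4, 5, 7, 8}  B4 = {1, 3, 4, 5, 8}  B5 = {1, 4, 5, 6, 8}
Tree: B1–B2, B2–B3, B3–B4, B4–B5
The largest bag has 5 vertices, giving width 4; this decomposition certifies tw(G) ≤ 4. For the lower bound: the 5 vertex sets {1,9}, {2,4}, {5,7}, {8}, {3} are disjoint, each induces a connected subgraph, and every pair is joined by at least one edge of G. Contracting each set to a single vertex therefore yields K_{5} as a minor, and since treewidth is minor-monotone, tw(G) ≥ tw(K_{5}) = 4. The upper and lower bounds meet at 4, so that is the treewidth.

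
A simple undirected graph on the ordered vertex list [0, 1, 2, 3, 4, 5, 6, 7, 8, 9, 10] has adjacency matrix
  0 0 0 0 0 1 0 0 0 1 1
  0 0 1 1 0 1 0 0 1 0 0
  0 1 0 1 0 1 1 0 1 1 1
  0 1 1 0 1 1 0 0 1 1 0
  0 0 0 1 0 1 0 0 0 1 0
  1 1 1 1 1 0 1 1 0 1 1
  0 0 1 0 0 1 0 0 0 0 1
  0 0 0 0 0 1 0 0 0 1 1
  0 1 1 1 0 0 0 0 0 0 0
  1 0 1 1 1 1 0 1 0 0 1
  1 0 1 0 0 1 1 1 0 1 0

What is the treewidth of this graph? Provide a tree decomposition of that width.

Treewidth 3.
Bags: B1 = {1, 2, 3, 5}  B2 = {2, 3, 5, 9}  B3 = {2, 5, 9, 10}  B4 = {2, 5, 6, 10}  B5 = {3, 4, 5, 9}  B6 = {0, 5, 9, 10}  B7 = {5, 7, 9, 10}  B8 = {1, 2, 3, 8}
Tree: B1–B2, B2–B3, B3–B4, B2–B5, B3–B6, B3–B7, B1–B8

Each bag holds 4 vertices, so the decomposition has width 3, which upper-bounds the treewidth. On the other hand G contains the 4-clique {1, 2, 3, 8}. A clique must lie in a single bag of any decomposition, so no decomposition can have width below 3. The upper and lower bounds meet at 3, so that is the treewidth.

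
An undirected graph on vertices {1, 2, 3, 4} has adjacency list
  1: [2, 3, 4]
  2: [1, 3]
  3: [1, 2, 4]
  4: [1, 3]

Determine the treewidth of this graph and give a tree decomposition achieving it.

Treewidth 2.
Bags: B1 = {1, 3, 4}  B2 = {1, 2, 3}
Tree: B1–B2

Each bag holds 3 vertices, so the decomposition has width 2, which upper-bounds the treewidth. For the lower bound, the 3 vertices {1, 2, 3} are pairwise adjacent, and any tree decomposition puts a clique entirely inside one bag — forcing width ≥ 2. Combining the bounds, tw(G) = 2.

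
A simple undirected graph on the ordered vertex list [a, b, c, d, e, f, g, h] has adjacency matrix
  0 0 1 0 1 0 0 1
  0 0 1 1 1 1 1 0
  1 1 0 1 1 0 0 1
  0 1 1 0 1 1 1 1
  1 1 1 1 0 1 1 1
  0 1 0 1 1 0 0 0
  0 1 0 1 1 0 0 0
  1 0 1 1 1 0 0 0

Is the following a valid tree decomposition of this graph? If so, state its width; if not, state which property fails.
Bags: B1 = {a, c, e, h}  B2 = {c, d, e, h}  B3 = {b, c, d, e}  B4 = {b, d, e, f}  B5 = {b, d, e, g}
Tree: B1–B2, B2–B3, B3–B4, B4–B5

Checking the three conditions: (i) the bags cover all of {a, b, c, d, e, f, g, h}; (ii) for each edge, some bag contains both endpoints; (iii) the bags containing any fixed vertex form a subtree. All hold, so the decomposition is valid with width 4 − 1 = 3.

Yes; width 3.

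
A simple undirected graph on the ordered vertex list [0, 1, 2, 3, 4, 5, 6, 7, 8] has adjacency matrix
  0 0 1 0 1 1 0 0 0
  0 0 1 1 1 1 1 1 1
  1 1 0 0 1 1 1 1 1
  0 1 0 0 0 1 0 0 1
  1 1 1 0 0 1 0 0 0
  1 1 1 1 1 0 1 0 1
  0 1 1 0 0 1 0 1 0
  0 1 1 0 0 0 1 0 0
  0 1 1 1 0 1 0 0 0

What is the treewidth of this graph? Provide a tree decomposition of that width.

Every bag has size at most 4, so the width is 4 − 1 = 3 and tw(G) ≤ 3. Conversely, {0, 2, 4, 5} is a clique of size 4, and the vertices of any clique must share a bag in every tree decomposition; so some bag has ≥ 4 vertices and tw(G) ≥ 3. The upper and lower bounds meet at 3, so that is the treewidth.

Treewidth 3.
One such decomposition:
Bags: B1 = {1, 2, 4, 5}  B2 = {1, 2, 5, 8}  B3 = {0, 2, 4, 5}  B4 = {1, 2, 5, 6}  B5 = {1, 3, 5, 8}  B6 = {1, 2, 6, 7}
Tree: B1–B2, B1–B3, B2–B4, B2–B5, B4–B6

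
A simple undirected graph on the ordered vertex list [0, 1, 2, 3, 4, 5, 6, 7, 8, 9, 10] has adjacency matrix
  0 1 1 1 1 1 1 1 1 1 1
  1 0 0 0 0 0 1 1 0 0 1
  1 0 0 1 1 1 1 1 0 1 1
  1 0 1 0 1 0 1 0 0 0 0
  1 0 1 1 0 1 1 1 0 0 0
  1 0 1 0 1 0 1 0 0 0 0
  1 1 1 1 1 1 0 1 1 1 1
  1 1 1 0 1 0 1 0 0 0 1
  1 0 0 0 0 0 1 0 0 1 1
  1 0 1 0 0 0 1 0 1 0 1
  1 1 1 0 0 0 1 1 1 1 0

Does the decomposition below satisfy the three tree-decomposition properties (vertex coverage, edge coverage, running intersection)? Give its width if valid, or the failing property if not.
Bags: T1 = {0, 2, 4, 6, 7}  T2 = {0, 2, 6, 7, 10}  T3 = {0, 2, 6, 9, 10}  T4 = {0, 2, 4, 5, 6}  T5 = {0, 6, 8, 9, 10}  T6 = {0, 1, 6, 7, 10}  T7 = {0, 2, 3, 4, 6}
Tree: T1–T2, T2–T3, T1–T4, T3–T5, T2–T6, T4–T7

Yes; width 4.

Checking the three conditions: (i) the bags cover all of {0, 1, 2, 3, 4, 5, 6, 7, 8, 9, 10}; (ii) for each edge, some bag contains both endpoints; (iii) the bags containing any fixed vertex form a subtree. All hold, so the decomposition is valid with width 5 − 1 = 4.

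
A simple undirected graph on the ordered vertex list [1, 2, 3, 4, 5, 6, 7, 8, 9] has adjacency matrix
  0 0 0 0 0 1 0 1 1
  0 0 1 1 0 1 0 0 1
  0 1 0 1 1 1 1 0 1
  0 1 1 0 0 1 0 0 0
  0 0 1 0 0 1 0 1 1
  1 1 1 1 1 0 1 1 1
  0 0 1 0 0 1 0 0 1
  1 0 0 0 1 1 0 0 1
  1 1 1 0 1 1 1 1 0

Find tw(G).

3

A width-3 tree decomposition is:
Bags: B1 = {2, 3, 6, 9}  B2 = {2, 3, 4, 6}  B3 = {3, 5, 6, 9}  B4 = {5, 6, 8, 9}  B5 = {1, 6, 8, 9}  B6 = {3, 6, 7, 9}
Tree: B1–B2, B1–B3, B3–B4, B4–B5, B3–B6
The largest bag has 4 vertices, giving width 3; this decomposition certifies tw(G) ≤ 3. For the lower bound, the 4 vertices {1, 6, 8, 9} are pairwise adjacent, and any tree decomposition puts a clique entirely inside one bag — forcing width ≥ 3. Combining the bounds, tw(G) = 3.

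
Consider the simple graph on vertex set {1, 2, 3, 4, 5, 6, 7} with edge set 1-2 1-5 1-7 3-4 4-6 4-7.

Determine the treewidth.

A width-1 tree decomposition is:
Bags: B1 = {4, 7}  B2 = {1, 7}  B3 = {4, 6}  B4 = {1, 5}  B5 = {1, 2}  B6 = {3, 4}
Tree: B1–B2, B1–B3, B2–B4, B2–B5, B3–B6
Each bag holds 2 vertices, so the decomposition has width 1, which upper-bounds the treewidth. Any graph with an edge has treewidth ≥ 1, and G has the edge 4–7. Hence tw(G) = 1 exactly.

1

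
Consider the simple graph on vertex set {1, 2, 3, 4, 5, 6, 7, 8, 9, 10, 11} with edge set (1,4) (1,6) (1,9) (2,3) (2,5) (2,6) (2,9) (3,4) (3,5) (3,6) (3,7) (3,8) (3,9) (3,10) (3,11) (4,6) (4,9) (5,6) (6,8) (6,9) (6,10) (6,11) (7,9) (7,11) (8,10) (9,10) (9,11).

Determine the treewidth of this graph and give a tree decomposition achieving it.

Each bag holds 4 vertices, so the decomposition has width 3, which upper-bounds the treewidth. Conversely, {1, 4, 6, 9} is a clique of size 4, and the vertices of any clique must share a bag in every tree decomposition; so some bag has ≥ 4 vertices and tw(G) ≥ 3. The upper and lower bounds meet at 3, so that is the treewidth.

Treewidth 3.
Bags: B1 = {3, 6, 9, 10}  B2 = {2, 3, 6, 9}  B3 = {3, 6, 9, 11}  B4 = {2, 3, 5, 6}  B5 = {3, 4, 6, 9}  B6 = {3, 6, 8, 10}  B7 = {1, 4, 6, 9}  B8 = {3, 7, 9, 11}
Tree: B1–B2, B2–B3, B2–B4, B2–B5, B1–B6, B5–B7, B3–B8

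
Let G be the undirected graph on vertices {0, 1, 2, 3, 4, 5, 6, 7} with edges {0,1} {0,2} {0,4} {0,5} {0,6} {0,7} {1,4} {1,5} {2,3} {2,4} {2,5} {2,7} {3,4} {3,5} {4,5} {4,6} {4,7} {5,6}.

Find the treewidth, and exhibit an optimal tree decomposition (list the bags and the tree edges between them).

Treewidth 3.
One such decomposition:
Bags: B1 = {0, 4, 5, 6}  B2 = {0, 2, 4, 5}  B3 = {0, 1, 4, 5}  B4 = {0, 2, 4, 7}  B5 = {2, 3, 4, 5}
Tree: B1–B2, B2–B3, B2–B4, B2–B5

Every bag has size at most 4, so the width is 4 − 1 = 3 and tw(G) ≤ 3. For the lower bound, the 4 vertices {0, 1, 4, 5} are pairwise adjacent, and any tree decomposition puts a clique entirely inside one bag — forcing width ≥ 3. Therefore the treewidth is 3.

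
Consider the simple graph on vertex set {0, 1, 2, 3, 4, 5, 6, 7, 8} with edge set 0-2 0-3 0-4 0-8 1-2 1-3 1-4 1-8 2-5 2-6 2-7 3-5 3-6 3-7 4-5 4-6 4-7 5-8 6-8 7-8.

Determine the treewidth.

A width-4 tree decomposition is:
Bags: B1 = {2, 3, 4, 6, 8}  B2 = {2, 3, 4, 7, 8}  B3 = {0, 2, 3, 4, 8}  B4 = {1, 2, 3, 4, 8}  B5 = {2, 3, 4, 5, 8}
Tree: B1–B2, B2–B3, B3–B4, B4–B5
Every bag has size at most 5, so the width is 5 − 1 = 4 and tw(G) ≤ 4. For the lower bound: the 5 vertex sets {6,8}, {2,7}, {0,4}, {3}, {1} are disjoint, each induces a connected subgraph, and every pair is joined by at least one edge of G. Contracting each set to a single vertex therefore yields K_{5} as a minor, and since treewidth is minor-monotone, tw(G) ≥ tw(K_{5}) = 4. Combining the bounds, tw(G) = 4.

4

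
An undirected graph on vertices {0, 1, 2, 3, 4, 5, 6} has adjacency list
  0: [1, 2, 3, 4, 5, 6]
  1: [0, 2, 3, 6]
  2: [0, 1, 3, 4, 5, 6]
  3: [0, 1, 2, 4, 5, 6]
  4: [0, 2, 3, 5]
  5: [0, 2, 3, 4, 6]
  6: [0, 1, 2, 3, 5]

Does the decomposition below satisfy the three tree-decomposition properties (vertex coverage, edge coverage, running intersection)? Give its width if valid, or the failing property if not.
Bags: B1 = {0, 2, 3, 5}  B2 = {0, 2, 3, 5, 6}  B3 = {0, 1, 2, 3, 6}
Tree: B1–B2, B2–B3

No — vertex 4 appears in no bag.

A tree decomposition must satisfy three properties: every vertex lies in some bag; for every edge, both endpoints lie together in some bag; and for every vertex, the bags containing it form a connected subtree. Here vertex 4 appears in no bag, so the decomposition is invalid.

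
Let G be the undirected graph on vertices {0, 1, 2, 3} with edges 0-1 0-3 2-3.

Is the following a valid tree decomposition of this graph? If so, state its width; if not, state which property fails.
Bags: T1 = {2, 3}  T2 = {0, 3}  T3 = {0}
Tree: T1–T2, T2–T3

No — vertex 1 appears in no bag.

A tree decomposition must satisfy three properties: every vertex lies in some bag; for every edge, both endpoints lie together in some bag; and for every vertex, the bags containing it form a connected subtree. Here vertex 1 appears in no bag, so the decomposition is invalid.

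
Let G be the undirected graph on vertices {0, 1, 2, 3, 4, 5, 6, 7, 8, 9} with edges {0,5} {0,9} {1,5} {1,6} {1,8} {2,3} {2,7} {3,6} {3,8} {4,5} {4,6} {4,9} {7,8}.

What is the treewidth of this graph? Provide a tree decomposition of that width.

Treewidth 2.
One such decomposition:
Bags: B1 = {0, 4, 9}  B2 = {0, 4, 5}  B3 = {4, 5, 6}  B4 = {1, 5, 6}  B5 = {1, 3, 6}  B6 = {1, 3, 8}  B7 = {2, 3, 8}  B8 = {2, 7, 8}
Tree: B1–B2, B2–B3, B3–B4, B4–B5, B5–B6, B6–B7, B7–B8

Every bag has size at most 3, so the width is 3 − 1 = 2 and tw(G) ≤ 2. The edges 9–0–5–4–9 form a cycle, so G is not a tree and its treewidth is at least 2. Hence tw(G) = 2 exactly.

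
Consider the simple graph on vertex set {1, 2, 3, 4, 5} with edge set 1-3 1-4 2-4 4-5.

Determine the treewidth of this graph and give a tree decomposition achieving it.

Each bag holds 2 vertices, so the decomposition has width 1, which upper-bounds the treewidth. G has an edge, so its treewidth is at least 1. Therefore the treewidth is 1.

Treewidth 1.
Bags: B1 = {1, 4}  B2 = {1, 3}  B3 = {2, 4}  B4 = {4, 5}
Tree: B1–B2, B1–B3, B1–B4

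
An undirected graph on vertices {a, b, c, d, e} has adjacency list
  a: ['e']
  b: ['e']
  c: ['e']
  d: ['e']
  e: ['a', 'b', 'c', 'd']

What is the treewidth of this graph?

A width-1 tree decomposition is:
Bags: B1 = {b, e}  B2 = {d, e}  B3 = {c, e}  B4 = {a, e}
Tree: B1–B2, B2–B3, B1–B4
The largest bag has 2 vertices, giving width 1; this decomposition certifies tw(G) ≤ 1. Any graph with an edge has treewidth ≥ 1, and G has the edge e–b. Combining the bounds, tw(G) = 1.

1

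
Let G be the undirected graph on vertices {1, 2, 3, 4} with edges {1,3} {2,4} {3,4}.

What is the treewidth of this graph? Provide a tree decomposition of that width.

Treewidth 1.
One such decomposition:
Bags: B1 = {2, 4}  B2 = {3, 4}  B3 = {1, 3}
Tree: B1–B2, B2–B3

Every bag has size at most 2, so the width is 2 − 1 = 1 and tw(G) ≤ 1. Any graph with an edge has treewidth ≥ 1, and G has the edge 4–2. Combining the bounds, tw(G) = 1.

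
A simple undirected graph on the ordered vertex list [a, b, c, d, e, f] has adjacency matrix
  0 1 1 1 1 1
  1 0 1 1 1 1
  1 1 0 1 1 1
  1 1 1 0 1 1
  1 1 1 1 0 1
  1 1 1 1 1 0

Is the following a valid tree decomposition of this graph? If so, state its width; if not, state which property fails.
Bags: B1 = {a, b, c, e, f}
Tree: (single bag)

A tree decomposition must satisfy three properties: every vertex lies in some bag; for every edge, both endpoints lie together in some bag; and for every vertex, the bags containing it form a connected subtree. Here vertex d appears in no bag, so the decomposition is invalid.

No — vertex d appears in no bag.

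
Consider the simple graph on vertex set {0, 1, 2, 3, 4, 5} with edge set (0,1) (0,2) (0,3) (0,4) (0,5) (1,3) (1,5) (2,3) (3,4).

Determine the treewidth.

A width-2 tree decomposition is:
Bags: B1 = {0, 2, 3}  B2 = {0, 1, 3}  B3 = {0, 3, 4}  B4 = {0, 1, 5}
Tree: B1–B2, B2–B3, B2–B4
Each bag holds 3 vertices, so the decomposition has width 2, which upper-bounds the treewidth. On the other hand G contains the 3-clique {0, 1, 3}. A clique must lie in a single bag of any decomposition, so no decomposition can have width below 2. The upper and lower bounds meet at 2, so that is the treewidth.

2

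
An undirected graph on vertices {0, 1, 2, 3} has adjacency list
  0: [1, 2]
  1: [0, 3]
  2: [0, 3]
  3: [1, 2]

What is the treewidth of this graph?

A width-2 tree decomposition is:
Bags: B1 = {0, 1, 3}  B2 = {0, 2, 3}
Tree: B1–B2
Each bag holds 3 vertices, so the decomposition has width 2, which upper-bounds the treewidth. For the lower bound, G contains the cycle 3–1–0–2–3, so G is not a forest; only forests have treewidth ≤ 1, hence tw(G) ≥ 2. Combining the bounds, tw(G) = 2.

2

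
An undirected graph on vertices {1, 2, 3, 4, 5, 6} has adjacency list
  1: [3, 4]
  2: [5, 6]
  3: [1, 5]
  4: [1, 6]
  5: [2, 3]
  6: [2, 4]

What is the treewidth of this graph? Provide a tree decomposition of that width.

Every bag has size at most 3, so the width is 3 − 1 = 2 and tw(G) ≤ 2. The edges 5–3–1–4–6–2–5 form a cycle, so G is not a tree and its treewidth is at least 2. The upper and lower bounds meet at 2, so that is the treewidth.

Treewidth 2.
Bags: B1 = {1, 3, 5}  B2 = {1, 4, 5}  B3 = {4, 5, 6}  B4 = {2, 5, 6}
Tree: B1–B2, B2–B3, B3–B4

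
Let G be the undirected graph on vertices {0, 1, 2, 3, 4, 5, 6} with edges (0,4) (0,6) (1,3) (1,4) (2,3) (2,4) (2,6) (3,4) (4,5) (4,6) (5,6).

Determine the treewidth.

2

A width-2 tree decomposition is:
Bags: B1 = {2, 4, 6}  B2 = {2, 3, 4}  B3 = {1, 3, 4}  B4 = {4, 5, 6}  B5 = {0, 4, 6}
Tree: B1–B2, B2–B3, B1–B4, B1–B5
Each bag holds 3 vertices, so the decomposition has width 2, which upper-bounds the treewidth. For the lower bound, the 3 vertices {1, 3, 4} are pairwise adjacent, and any tree decomposition puts a clique entirely inside one bag — forcing width ≥ 2. Therefore the treewidth is 2.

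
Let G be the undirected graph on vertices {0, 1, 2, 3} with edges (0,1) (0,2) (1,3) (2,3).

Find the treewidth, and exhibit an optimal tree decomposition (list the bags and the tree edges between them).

Each bag holds 3 vertices, so the decomposition has width 2, which upper-bounds the treewidth. The edges 0–2–3–1–0 form a cycle, so G is not a tree and its treewidth is at least 2. Hence tw(G) = 2 exactly.

Treewidth 2.
One optimal decomposition is:
Bags: B1 = {0, 2, 3}  B2 = {0, 1, 3}
Tree: B1–B2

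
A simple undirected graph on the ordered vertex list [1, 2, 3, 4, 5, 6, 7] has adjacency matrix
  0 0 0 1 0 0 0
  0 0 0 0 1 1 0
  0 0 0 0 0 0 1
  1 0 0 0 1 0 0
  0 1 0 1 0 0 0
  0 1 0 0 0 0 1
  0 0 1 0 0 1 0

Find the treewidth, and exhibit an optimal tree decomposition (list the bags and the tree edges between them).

Treewidth 1.
One optimal decomposition is:
Bags: B1 = {1, 4}  B2 = {4, 5}  B3 = {2, 5}  B4 = {2, 6}  B5 = {6, 7}  B6 = {3, 7}
Tree: B1–B2, B2–B3, B3–B4, B4–B5, B5–B6

The largest bag has 2 vertices, giving width 1; this decomposition certifies tw(G) ≤ 1. Any graph with an edge has treewidth ≥ 1, and G has the edge 1–4. Combining the bounds, tw(G) = 1.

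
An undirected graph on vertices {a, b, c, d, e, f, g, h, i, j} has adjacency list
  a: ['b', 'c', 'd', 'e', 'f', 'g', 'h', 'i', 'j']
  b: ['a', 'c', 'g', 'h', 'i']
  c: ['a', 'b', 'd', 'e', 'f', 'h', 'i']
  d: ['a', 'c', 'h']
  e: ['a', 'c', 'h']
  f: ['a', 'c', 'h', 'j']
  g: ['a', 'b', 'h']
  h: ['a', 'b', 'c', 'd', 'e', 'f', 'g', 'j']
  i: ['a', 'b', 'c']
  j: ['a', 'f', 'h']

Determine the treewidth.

A width-3 tree decomposition is:
Bags: B1 = {a, c, e, h}  B2 = {a, c, f, h}  B3 = {a, b, c, h}  B4 = {a, b, c, i}  B5 = {a, b, g, h}  B6 = {a, f, h, j}  B7 = {a, c, d, h}
Tree: B1–B2, B1–B3, B3–B4, B3–B5, B2–B6, B1–B7
Each bag holds 4 vertices, so the decomposition has width 3, which upper-bounds the treewidth. On the other hand G contains the 4-clique {a, b, g, h}. A clique must lie in a single bag of any decomposition, so no decomposition can have width below 3. The upper and lower bounds meet at 3, so that is the treewidth.

3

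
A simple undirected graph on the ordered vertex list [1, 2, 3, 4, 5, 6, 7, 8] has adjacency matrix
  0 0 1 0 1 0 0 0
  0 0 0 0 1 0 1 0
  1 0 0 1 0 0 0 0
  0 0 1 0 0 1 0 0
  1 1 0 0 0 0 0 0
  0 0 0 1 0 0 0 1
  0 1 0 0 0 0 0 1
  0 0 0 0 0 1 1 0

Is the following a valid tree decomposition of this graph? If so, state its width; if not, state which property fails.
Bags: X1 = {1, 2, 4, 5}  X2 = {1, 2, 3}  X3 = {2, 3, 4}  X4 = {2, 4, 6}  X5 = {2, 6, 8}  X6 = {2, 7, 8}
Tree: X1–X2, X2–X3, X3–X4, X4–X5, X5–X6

A tree decomposition must satisfy three properties: every vertex lies in some bag; for every edge, both endpoints lie together in some bag; and for every vertex, the bags containing it form a connected subtree. Here bags containing vertex 4 are not connected in the tree, so the decomposition is invalid.

No — bags containing vertex 4 are not connected in the tree.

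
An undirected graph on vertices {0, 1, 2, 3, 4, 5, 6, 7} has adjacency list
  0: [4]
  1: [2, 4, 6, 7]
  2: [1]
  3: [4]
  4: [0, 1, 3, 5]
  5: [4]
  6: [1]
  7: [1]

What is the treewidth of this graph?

A width-1 tree decomposition is:
Bags: B1 = {1, 4}  B2 = {4, 5}  B3 = {1, 2}  B4 = {0, 4}  B5 = {1, 6}  B6 = {3, 4}  B7 = {1, 7}
Tree: B1–B2, B1–B3, B1–B4, B1–B5, B2–B6, B3–B7
Each bag holds 2 vertices, so the decomposition has width 1, which upper-bounds the treewidth. Since G has at least one edge (e.g. 4–1), it is not an edgeless graph, so tw(G) ≥ 1. Therefore the treewidth is 1.

1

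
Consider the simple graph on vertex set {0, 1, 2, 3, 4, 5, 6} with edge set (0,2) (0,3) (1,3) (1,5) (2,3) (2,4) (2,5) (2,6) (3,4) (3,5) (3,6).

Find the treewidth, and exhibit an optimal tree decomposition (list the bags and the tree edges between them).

Every bag has size at most 3, so the width is 3 − 1 = 2 and tw(G) ≤ 2. For the lower bound, the 3 vertices {1, 3, 5} are pairwise adjacent, and any tree decomposition puts a clique entirely inside one bag — forcing width ≥ 2. Hence tw(G) = 2 exactly.

Treewidth 2.
One such decomposition:
Bags: B1 = {2, 3, 6}  B2 = {2, 3, 5}  B3 = {2, 3, 4}  B4 = {0, 2, 3}  B5 = {1, 3, 5}
Tree: B1–B2, B2–B3, B2–B4, B2–B5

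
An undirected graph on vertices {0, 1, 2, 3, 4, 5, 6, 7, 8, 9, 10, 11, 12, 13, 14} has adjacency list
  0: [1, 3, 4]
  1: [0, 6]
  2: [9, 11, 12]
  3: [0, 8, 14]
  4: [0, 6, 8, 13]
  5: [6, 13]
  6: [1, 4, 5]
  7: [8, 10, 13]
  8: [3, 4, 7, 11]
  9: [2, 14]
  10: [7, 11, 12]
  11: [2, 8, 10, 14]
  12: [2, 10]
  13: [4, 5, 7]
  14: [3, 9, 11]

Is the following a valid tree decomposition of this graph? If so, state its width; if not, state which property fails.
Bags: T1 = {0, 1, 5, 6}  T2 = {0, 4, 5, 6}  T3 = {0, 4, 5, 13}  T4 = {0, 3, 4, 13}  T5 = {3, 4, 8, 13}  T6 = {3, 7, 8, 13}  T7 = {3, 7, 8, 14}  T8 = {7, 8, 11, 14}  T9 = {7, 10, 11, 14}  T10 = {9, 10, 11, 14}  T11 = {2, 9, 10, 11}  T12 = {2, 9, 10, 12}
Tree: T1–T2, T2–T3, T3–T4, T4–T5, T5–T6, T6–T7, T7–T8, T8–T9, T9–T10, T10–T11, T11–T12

Yes; width 3.

Every vertex of G appears in some bag (union = {0, 1, 2, 3, 4, 5, 6, 7, 8, 9, 10, 11, 12, 13, 14}); every edge is covered by a bag; and for each vertex v the set of bags containing v is connected in the bag tree. The decomposition is therefore valid. The largest bag has 4 vertices, so the width is 3.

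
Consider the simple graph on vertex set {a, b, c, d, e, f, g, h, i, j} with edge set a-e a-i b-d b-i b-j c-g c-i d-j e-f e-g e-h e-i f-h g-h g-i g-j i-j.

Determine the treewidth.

A width-2 tree decomposition is:
Bags: B1 = {g, i, j}  B2 = {e, g, i}  B3 = {e, g, h}  B4 = {b, i, j}  B5 = {a, e, i}  B6 = {e, f, h}  B7 = {b, d, j}  B8 = {c, g, i}
Tree: B1–B2, B2–B3, B1–B4, B2–B5, B3–B6, B4–B7, B1–B8
The largest bag has 3 vertices, giving width 2; this decomposition certifies tw(G) ≤ 2. On the other hand G contains the 3-clique {b, d, j}. A clique must lie in a single bag of any decomposition, so no decomposition can have width below 2. Hence tw(G) = 2 exactly.

2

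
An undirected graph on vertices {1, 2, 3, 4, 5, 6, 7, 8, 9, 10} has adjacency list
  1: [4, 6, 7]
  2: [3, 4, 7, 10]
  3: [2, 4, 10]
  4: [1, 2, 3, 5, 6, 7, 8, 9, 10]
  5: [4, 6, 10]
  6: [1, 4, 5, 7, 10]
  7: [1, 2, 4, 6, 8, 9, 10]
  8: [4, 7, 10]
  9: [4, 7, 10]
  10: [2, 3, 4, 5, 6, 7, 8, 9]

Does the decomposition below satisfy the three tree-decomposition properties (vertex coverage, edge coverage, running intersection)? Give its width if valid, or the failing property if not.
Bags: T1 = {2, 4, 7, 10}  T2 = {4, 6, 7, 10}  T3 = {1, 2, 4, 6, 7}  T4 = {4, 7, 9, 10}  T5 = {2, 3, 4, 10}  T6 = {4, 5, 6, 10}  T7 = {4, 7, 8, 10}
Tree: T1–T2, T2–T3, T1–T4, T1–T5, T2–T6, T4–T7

No — bags containing vertex 2 are not connected in the tree.

A tree decomposition must satisfy three properties: every vertex lies in some bag; for every edge, both endpoints lie together in some bag; and for every vertex, the bags containing it form a connected subtree. Here bags containing vertex 2 are not connected in the tree, so the decomposition is invalid.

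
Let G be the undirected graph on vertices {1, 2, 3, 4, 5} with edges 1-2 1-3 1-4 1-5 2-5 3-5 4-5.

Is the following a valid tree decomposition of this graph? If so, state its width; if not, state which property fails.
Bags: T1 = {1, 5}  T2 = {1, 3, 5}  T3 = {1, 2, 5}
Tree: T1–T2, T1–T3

A tree decomposition must satisfy three properties: every vertex lies in some bag; for every edge, both endpoints lie together in some bag; and for every vertex, the bags containing it form a connected subtree. Here vertex 4 appears in no bag, so the decomposition is invalid.

No — vertex 4 appears in no bag.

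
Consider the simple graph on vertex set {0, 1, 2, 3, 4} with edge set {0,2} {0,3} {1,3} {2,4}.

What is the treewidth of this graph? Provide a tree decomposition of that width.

Treewidth 1.
One such decomposition:
Bags: B1 = {1, 3}  B2 = {0, 3}  B3 = {0, 2}  B4 = {2, 4}
Tree: B1–B2, B2–B3, B3–B4

Every bag has size at most 2, so the width is 2 − 1 = 1 and tw(G) ≤ 1. Since G has at least one edge (e.g. 1–3), it is not an edgeless graph, so tw(G) ≥ 1. The upper and lower bounds meet at 1, so that is the treewidth.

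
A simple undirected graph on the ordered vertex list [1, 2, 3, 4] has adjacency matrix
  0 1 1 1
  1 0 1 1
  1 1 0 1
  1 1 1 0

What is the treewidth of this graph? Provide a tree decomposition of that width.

With just one bag of size 4, the width is 4 − 1 = 3, so tw(G) ≤ 3. For the lower bound, the 4 vertices {1, 2, 3, 4} are pairwise adjacent, and any tree decomposition puts a clique entirely inside one bag — forcing width ≥ 3. The upper and lower bounds meet at 3, so that is the treewidth.

Treewidth 3.
One such decomposition:
Bags: B1 = {1, 2, 3, 4}
Tree: (single bag)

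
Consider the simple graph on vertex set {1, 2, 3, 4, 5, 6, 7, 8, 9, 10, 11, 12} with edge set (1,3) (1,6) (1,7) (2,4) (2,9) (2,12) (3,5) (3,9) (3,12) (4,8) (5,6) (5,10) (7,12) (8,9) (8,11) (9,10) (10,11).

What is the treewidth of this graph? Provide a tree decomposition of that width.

Treewidth 3.
Bags: B1 = {2, 4, 8, 11}  B2 = {2, 8, 9, 11}  B3 = {2, 9, 10, 11}  B4 = {2, 9, 10, 12}  B5 = {3, 9, 10, 12}  B6 = {3, 5, 10, 12}  B7 = {3, 5, 7, 12}  B8 = {1, 3, 5, 7}  B9 = {1, 5, 6, 7}
Tree: B1–B2, B2–B3, B3–B4, B4–B5, B5–B6, B6–B7, B7–B8, B8–B9

Every bag has size at most 4, so the width is 4 − 1 = 3 and tw(G) ≤ 3. For the lower bound: the 4 vertex sets {4,8,11}, {2}, {9}, {3,5,10,12} are disjoint, each induces a connected subgraph, and every pair is joined by at least one edge of G. Contracting each set to a single vertex therefore yields K_{4} as a minor, and since treewidth is minor-monotone, tw(G) ≥ tw(K_{4}) = 3. The upper and lower bounds meet at 3, so that is the treewidth.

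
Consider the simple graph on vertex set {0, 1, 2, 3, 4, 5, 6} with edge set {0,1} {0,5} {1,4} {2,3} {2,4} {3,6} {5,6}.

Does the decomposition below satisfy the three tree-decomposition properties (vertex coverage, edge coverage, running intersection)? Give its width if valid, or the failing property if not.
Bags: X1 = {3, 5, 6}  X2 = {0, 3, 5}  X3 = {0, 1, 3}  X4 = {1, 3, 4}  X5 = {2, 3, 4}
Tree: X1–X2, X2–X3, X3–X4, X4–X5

Vertex coverage: the bags together contain {0, 1, 2, 3, 4, 5, 6}, the full vertex set. Edge coverage: each edge of G has both endpoints in at least one bag. Running intersection: for every vertex, the bags containing it form a connected subtree. All three properties hold, so this is a valid tree decomposition of width max|bag| − 1 = 2, and hence tw(G) ≤ 2.

Yes; width 2.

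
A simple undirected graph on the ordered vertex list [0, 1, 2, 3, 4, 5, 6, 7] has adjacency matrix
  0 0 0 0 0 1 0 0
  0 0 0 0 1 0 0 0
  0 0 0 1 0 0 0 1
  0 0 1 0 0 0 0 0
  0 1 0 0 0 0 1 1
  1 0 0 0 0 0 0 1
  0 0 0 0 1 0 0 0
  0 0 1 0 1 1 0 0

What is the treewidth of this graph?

1

A width-1 tree decomposition is:
Bags: B1 = {5, 7}  B2 = {4, 7}  B3 = {4, 6}  B4 = {2, 7}  B5 = {2, 3}  B6 = {0, 5}  B7 = {1, 4}
Tree: B1–B2, B2–B3, B2–B4, B4–B5, B1–B6, B2–B7
Every bag has size at most 2, so the width is 2 − 1 = 1 and tw(G) ≤ 1. G has an edge, so its treewidth is at least 1. Combining the bounds, tw(G) = 1.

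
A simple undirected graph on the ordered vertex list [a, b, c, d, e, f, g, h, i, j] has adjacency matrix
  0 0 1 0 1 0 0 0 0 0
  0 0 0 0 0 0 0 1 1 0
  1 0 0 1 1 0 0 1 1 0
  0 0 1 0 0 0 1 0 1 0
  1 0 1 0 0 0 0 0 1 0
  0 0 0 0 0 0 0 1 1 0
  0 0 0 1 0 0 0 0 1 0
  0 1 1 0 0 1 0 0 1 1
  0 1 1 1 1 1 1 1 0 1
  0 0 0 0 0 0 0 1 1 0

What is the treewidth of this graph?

2

A width-2 tree decomposition is:
Bags: B1 = {c, d, i}  B2 = {c, h, i}  B3 = {c, e, i}  B4 = {d, g, i}  B5 = {b, h, i}  B6 = {f, h, i}  B7 = {a, c, e}  B8 = {h, i, j}
Tree: B1–B2, B1–B3, B1–B4, B2–B5, B2–B6, B3–B7, B6–B8
Each bag holds 3 vertices, so the decomposition has width 2, which upper-bounds the treewidth. Conversely, {a, c, e} is a clique of size 3, and the vertices of any clique must share a bag in every tree decomposition; so some bag has ≥ 3 vertices and tw(G) ≥ 2. Combining the bounds, tw(G) = 2.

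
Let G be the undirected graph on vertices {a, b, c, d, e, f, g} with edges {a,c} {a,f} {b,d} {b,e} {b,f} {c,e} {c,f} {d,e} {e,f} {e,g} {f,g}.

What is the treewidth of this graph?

2

A width-2 tree decomposition is:
Bags: B1 = {b, e, f}  B2 = {c, e, f}  B3 = {b, d, e}  B4 = {a, c, f}  B5 = {e, f, g}
Tree: B1–B2, B1–B3, B2–B4, B2–B5
The largest bag has 3 vertices, giving width 2; this decomposition certifies tw(G) ≤ 2. For the lower bound, the 3 vertices {b, d, e} are pairwise adjacent, and any tree decomposition puts a clique entirely inside one bag — forcing width ≥ 2. Hence tw(G) = 2 exactly.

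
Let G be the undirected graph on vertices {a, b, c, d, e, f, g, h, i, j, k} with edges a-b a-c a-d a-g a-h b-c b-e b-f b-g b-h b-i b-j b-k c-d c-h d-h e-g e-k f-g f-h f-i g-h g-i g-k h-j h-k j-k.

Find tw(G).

3

A width-3 tree decomposition is:
Bags: B1 = {b, g, h, k}  B2 = {b, f, g, h}  B3 = {b, e, g, k}  B4 = {a, b, g, h}  B5 = {b, h, j, k}  B6 = {b, f, g, i}  B7 = {a, b, c, h}  B8 = {a, c, d, h}
Tree: B1–B2, B1–B3, B1–B4, B1–B5, B2–B6, B4–B7, B7–B8
Each bag holds 4 vertices, so the decomposition has width 3, which upper-bounds the treewidth. On the other hand G contains the 4-clique {a, c, d, h}. A clique must lie in a single bag of any decomposition, so no decomposition can have width below 3. Combining the bounds, tw(G) = 3.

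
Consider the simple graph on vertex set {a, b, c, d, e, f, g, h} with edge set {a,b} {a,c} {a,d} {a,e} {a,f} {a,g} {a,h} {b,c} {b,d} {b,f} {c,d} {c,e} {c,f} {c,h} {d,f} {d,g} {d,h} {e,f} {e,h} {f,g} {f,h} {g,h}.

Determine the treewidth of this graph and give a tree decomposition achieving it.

Treewidth 4.
One such decomposition:
Bags: B1 = {a, c, d, f, h}  B2 = {a, c, e, f, h}  B3 = {a, b, c, d, f}  B4 = {a, d, f, g, h}
Tree: B1–B2, B1–B3, B1–B4

Every bag has size at most 5, so the width is 5 − 1 = 4 and tw(G) ≤ 4. On the other hand G contains the 5-clique {a, d, f, g, h}. A clique must lie in a single bag of any decomposition, so no decomposition can have width below 4. The upper and lower bounds meet at 4, so that is the treewidth.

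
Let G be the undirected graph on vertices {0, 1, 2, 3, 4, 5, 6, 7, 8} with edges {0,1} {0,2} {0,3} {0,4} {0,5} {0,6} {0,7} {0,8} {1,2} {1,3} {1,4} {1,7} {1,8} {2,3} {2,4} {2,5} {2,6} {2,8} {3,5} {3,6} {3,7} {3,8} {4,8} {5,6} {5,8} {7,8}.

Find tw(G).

A width-4 tree decomposition is:
Bags: B1 = {0, 1, 2, 3, 8}  B2 = {0, 2, 3, 5, 8}  B3 = {0, 1, 3, 7, 8}  B4 = {0, 2, 3, 5, 6}  B5 = {0, 1, 2, 4, 8}
Tree: B1–B2, B1–B3, B2–B4, B1–B5
The largest bag has 5 vertices, giving width 4; this decomposition certifies tw(G) ≤ 4. On the other hand G contains the 5-clique {0, 1, 2, 3, 8}. A clique must lie in a single bag of any decomposition, so no decomposition can have width below 4. Therefore the treewidth is 4.

4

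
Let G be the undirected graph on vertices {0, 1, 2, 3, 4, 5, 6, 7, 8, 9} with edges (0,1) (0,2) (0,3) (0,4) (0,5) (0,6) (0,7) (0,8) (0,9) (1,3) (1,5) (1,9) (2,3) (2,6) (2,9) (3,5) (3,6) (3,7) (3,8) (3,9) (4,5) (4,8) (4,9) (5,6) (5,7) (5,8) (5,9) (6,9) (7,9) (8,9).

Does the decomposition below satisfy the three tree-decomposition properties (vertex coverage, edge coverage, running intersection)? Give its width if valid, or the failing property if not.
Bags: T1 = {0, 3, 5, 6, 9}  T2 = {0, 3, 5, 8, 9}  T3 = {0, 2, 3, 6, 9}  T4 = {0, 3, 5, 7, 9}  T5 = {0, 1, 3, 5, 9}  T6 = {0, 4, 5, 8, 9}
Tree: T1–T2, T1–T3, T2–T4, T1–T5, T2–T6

Checking the three conditions: (i) the bags cover all of {0, 1, 2, 3, 4, 5, 6, 7, 8, 9}; (ii) for each edge, some bag contains both endpoints; (iii) the bags containing any fixed vertex form a subtree. All hold, so the decomposition is valid with width 5 − 1 = 4.

Yes; width 4.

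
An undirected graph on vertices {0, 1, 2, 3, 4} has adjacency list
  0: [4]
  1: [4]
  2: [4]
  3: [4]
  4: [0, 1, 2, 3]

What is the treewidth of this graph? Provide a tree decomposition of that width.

Treewidth 1.
One such decomposition:
Bags: B1 = {0, 4}  B2 = {3, 4}  B3 = {2, 4}  B4 = {1, 4}
Tree: B1–B2, B2–B3, B3–B4

The largest bag has 2 vertices, giving width 1; this decomposition certifies tw(G) ≤ 1. Since G has at least one edge (e.g. 4–0), it is not an edgeless graph, so tw(G) ≥ 1. Combining the bounds, tw(G) = 1.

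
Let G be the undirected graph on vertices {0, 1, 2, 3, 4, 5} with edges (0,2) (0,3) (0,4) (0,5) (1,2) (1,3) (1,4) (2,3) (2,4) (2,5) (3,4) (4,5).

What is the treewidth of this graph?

A width-3 tree decomposition is:
Bags: B1 = {0, 2, 4, 5}  B2 = {0, 2, 3, 4}  B3 = {1, 2, 3, 4}
Tree: B1–B2, B2–B3
The largest bag has 4 vertices, giving width 3; this decomposition certifies tw(G) ≤ 3. On the other hand G contains the 4-clique {0, 2, 3, 4}. A clique must lie in a single bag of any decomposition, so no decomposition can have width below 3. Combining the bounds, tw(G) = 3.

3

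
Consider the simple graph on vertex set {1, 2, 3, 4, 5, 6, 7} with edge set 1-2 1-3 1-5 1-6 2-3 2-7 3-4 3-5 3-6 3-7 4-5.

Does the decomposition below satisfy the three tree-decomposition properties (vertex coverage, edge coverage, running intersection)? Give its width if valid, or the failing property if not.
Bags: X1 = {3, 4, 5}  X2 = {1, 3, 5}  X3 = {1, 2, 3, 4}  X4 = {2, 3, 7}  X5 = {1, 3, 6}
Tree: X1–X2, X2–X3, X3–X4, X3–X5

No — bags containing vertex 4 are not connected in the tree.

A tree decomposition must satisfy three properties: every vertex lies in some bag; for every edge, both endpoints lie together in some bag; and for every vertex, the bags containing it form a connected subtree. Here bags containing vertex 4 are not connected in the tree, so the decomposition is invalid.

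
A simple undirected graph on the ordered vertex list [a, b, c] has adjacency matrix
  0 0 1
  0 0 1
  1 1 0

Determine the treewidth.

1

A width-1 tree decomposition is:
Bags: B1 = {a, c}  B2 = {b, c}
Tree: B1–B2
Every bag has size at most 2, so the width is 2 − 1 = 1 and tw(G) ≤ 1. G has an edge, so its treewidth is at least 1. Hence tw(G) = 1 exactly.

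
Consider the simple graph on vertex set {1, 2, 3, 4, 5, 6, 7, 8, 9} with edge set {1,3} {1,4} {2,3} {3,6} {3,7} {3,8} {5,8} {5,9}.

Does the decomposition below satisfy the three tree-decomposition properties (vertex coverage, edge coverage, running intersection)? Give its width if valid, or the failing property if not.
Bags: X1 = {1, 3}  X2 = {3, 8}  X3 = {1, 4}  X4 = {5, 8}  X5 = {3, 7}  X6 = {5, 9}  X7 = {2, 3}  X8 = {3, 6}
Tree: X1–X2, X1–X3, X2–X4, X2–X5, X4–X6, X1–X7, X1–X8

Yes; width 1.

Every vertex of G appears in some bag (union = {1, 2, 3, 4, 5, 6, 7, 8, 9}); every edge is covered by a bag; and for each vertex v the set of bags containing v is connected in the bag tree. The decomposition is therefore valid. The largest bag has 2 vertices, so the width is 1.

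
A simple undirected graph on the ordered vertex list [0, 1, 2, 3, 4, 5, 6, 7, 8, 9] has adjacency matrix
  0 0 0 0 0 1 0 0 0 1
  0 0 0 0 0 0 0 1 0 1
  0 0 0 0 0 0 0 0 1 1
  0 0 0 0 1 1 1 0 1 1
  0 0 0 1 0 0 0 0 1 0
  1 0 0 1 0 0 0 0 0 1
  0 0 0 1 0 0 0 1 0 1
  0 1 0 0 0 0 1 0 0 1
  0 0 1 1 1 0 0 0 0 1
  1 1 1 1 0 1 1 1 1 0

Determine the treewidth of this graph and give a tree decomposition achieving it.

Treewidth 2.
One such decomposition:
Bags: B1 = {3, 6, 9}  B2 = {3, 5, 9}  B3 = {6, 7, 9}  B4 = {3, 8, 9}  B5 = {2, 8, 9}  B6 = {1, 7, 9}  B7 = {0, 5, 9}  B8 = {3, 4, 8}
Tree: B1–B2, B1–B3, B2–B4, B4–B5, B3–B6, B2–B7, B4–B8

The largest bag has 3 vertices, giving width 2; this decomposition certifies tw(G) ≤ 2. On the other hand G contains the 3-clique {0, 5, 9}. A clique must lie in a single bag of any decomposition, so no decomposition can have width below 2. Therefore the treewidth is 2.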